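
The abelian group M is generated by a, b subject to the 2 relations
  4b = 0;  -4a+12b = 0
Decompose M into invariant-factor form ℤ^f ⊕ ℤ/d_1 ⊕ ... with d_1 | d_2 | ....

Answer: M ≅ ℤ/4 ⊕ ℤ/4

Derivation:
rank_ℚ(R)=2; free=2−2=0
SNF(R) diag = [4, 4] → torsion [4, 4]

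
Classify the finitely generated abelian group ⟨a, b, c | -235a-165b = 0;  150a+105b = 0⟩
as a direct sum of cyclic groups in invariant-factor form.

rank_ℚ(R)=2; free=3−2=1
SNF(R) diag = [5, 15] → torsion [5, 15]

Answer: M ≅ ℤ^1 ⊕ ℤ/5 ⊕ ℤ/15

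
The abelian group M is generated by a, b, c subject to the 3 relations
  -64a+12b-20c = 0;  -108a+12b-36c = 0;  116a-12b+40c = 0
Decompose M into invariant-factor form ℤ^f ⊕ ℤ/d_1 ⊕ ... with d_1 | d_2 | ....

Answer: M ≅ ℤ/4 ⊕ ℤ/12 ⊕ ℤ/12

Derivation:
rank_ℚ(R)=3; free=3−3=0
SNF(R) diag = [4, 12, 12] → torsion [4, 12, 12]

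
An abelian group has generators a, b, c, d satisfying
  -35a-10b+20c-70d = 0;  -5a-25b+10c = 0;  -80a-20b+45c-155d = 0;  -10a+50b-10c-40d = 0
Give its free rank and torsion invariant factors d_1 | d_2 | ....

rank_ℚ(R)=4; free=4−4=0
SNF(R) diag = [5, 5, 5, 10] → torsion [5, 5, 5, 10]

Answer: M ≅ ℤ/5 ⊕ ℤ/5 ⊕ ℤ/5 ⊕ ℤ/10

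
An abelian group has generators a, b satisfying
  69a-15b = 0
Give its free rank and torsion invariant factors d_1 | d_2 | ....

Answer: M ≅ ℤ^1 ⊕ ℤ/3

Derivation:
rank_ℚ(R)=1; free=2−1=1
SNF(R) diag = [3] → torsion [3]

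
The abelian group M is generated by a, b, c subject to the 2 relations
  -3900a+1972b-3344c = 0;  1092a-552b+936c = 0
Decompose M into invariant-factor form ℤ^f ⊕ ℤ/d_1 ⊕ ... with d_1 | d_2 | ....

Answer: M ≅ ℤ^1 ⊕ ℤ/4 ⊕ ℤ/12

Derivation:
rank_ℚ(R)=2; free=3−2=1
SNF(R) diag = [4, 12] → torsion [4, 12]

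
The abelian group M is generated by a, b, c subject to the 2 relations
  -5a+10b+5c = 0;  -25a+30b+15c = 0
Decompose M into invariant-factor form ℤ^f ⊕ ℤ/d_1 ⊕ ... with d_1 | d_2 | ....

Answer: M ≅ ℤ^1 ⊕ ℤ/5 ⊕ ℤ/10

Derivation:
rank_ℚ(R)=2; free=3−2=1
SNF(R) diag = [5, 10] → torsion [5, 10]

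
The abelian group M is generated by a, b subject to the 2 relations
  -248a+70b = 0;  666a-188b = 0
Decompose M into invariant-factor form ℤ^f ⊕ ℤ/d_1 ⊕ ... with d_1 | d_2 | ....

Answer: M ≅ ℤ/2 ⊕ ℤ/2

Derivation:
rank_ℚ(R)=2; free=2−2=0
SNF(R) diag = [2, 2] → torsion [2, 2]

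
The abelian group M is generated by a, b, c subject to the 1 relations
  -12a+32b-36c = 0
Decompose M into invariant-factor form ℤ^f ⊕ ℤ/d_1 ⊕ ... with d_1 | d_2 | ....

Answer: M ≅ ℤ^2 ⊕ ℤ/4

Derivation:
rank_ℚ(R)=1; free=3−1=2
SNF(R) diag = [4] → torsion [4]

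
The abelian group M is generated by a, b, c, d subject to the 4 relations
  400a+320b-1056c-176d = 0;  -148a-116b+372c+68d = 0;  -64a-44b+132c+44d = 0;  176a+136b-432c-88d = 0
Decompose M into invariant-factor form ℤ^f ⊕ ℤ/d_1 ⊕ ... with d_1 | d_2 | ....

Answer: M ≅ ℤ/4 ⊕ ℤ/12 ⊕ ℤ/24 ⊕ ℤ/48

Derivation:
rank_ℚ(R)=4; free=4−4=0
SNF(R) diag = [4, 12, 24, 48] → torsion [4, 12, 24, 48]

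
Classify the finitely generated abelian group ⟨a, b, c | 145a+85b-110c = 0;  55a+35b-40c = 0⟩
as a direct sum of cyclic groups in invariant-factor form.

Answer: M ≅ ℤ^1 ⊕ ℤ/5 ⊕ ℤ/10

Derivation:
rank_ℚ(R)=2; free=3−2=1
SNF(R) diag = [5, 10] → torsion [5, 10]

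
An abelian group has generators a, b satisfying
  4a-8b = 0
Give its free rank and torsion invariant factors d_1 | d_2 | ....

rank_ℚ(R)=1; free=2−1=1
SNF(R) diag = [4] → torsion [4]

Answer: M ≅ ℤ^1 ⊕ ℤ/4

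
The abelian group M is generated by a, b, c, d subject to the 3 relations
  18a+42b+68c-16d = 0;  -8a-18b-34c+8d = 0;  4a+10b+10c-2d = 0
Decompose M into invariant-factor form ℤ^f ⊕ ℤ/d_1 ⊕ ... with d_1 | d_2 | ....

rank_ℚ(R)=3; free=4−3=1
SNF(R) diag = [2, 2, 2] → torsion [2, 2, 2]

Answer: M ≅ ℤ^1 ⊕ ℤ/2 ⊕ ℤ/2 ⊕ ℤ/2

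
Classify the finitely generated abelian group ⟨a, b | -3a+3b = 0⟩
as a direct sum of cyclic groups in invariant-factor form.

Answer: M ≅ ℤ^1 ⊕ ℤ/3

Derivation:
rank_ℚ(R)=1; free=2−1=1
SNF(R) diag = [3] → torsion [3]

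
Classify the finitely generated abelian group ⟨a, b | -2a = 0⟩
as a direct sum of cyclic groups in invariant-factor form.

Answer: M ≅ ℤ^1 ⊕ ℤ/2

Derivation:
rank_ℚ(R)=1; free=2−1=1
SNF(R) diag = [2] → torsion [2]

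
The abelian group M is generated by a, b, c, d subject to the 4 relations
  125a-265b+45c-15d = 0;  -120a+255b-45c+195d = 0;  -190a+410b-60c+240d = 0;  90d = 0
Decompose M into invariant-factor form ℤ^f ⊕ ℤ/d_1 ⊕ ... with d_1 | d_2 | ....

Answer: M ≅ ℤ/5 ⊕ ℤ/15 ⊕ ℤ/30 ⊕ ℤ/90

Derivation:
rank_ℚ(R)=4; free=4−4=0
SNF(R) diag = [5, 15, 30, 90] → torsion [5, 15, 30, 90]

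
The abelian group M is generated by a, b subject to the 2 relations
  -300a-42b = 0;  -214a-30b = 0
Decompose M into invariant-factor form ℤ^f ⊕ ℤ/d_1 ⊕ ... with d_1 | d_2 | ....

Answer: M ≅ ℤ/2 ⊕ ℤ/6

Derivation:
rank_ℚ(R)=2; free=2−2=0
SNF(R) diag = [2, 6] → torsion [2, 6]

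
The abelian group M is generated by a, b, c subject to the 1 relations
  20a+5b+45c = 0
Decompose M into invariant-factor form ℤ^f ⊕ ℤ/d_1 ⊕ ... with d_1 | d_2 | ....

Answer: M ≅ ℤ^2 ⊕ ℤ/5

Derivation:
rank_ℚ(R)=1; free=3−1=2
SNF(R) diag = [5] → torsion [5]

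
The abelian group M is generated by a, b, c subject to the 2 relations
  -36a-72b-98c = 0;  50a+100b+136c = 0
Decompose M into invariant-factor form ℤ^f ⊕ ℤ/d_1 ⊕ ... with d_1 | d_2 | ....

rank_ℚ(R)=2; free=3−2=1
SNF(R) diag = [2, 2] → torsion [2, 2]

Answer: M ≅ ℤ^1 ⊕ ℤ/2 ⊕ ℤ/2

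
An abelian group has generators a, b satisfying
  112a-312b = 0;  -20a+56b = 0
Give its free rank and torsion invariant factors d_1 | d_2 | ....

rank_ℚ(R)=2; free=2−2=0
SNF(R) diag = [4, 8] → torsion [4, 8]

Answer: M ≅ ℤ/4 ⊕ ℤ/8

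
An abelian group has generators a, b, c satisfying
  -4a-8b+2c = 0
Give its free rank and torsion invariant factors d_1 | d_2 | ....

Answer: M ≅ ℤ^2 ⊕ ℤ/2

Derivation:
rank_ℚ(R)=1; free=3−1=2
SNF(R) diag = [2] → torsion [2]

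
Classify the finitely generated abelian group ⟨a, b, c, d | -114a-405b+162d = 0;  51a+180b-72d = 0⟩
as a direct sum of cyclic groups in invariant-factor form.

rank_ℚ(R)=2; free=4−2=2
SNF(R) diag = [3, 9] → torsion [3, 9]

Answer: M ≅ ℤ^2 ⊕ ℤ/3 ⊕ ℤ/9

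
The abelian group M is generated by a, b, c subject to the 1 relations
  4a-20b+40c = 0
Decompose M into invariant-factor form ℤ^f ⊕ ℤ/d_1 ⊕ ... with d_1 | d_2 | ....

rank_ℚ(R)=1; free=3−1=2
SNF(R) diag = [4] → torsion [4]

Answer: M ≅ ℤ^2 ⊕ ℤ/4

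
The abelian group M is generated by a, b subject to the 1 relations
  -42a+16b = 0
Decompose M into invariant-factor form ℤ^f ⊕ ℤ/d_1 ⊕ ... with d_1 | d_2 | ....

rank_ℚ(R)=1; free=2−1=1
SNF(R) diag = [2] → torsion [2]

Answer: M ≅ ℤ^1 ⊕ ℤ/2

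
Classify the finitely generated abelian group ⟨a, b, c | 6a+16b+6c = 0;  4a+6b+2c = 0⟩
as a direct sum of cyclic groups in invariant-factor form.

Answer: M ≅ ℤ^1 ⊕ ℤ/2 ⊕ ℤ/2

Derivation:
rank_ℚ(R)=2; free=3−2=1
SNF(R) diag = [2, 2] → torsion [2, 2]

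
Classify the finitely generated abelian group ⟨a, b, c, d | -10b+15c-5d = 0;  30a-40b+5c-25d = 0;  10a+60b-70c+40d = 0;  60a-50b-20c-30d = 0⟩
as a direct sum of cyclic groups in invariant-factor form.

Answer: M ≅ ℤ/5 ⊕ ℤ/10 ⊕ ℤ/10 ⊕ ℤ/10

Derivation:
rank_ℚ(R)=4; free=4−4=0
SNF(R) diag = [5, 10, 10, 10] → torsion [5, 10, 10, 10]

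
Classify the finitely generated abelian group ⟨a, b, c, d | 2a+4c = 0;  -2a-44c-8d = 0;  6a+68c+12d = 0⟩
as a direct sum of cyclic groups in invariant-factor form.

rank_ℚ(R)=3; free=4−3=1
SNF(R) diag = [2, 4, 8] → torsion [2, 4, 8]

Answer: M ≅ ℤ^1 ⊕ ℤ/2 ⊕ ℤ/4 ⊕ ℤ/8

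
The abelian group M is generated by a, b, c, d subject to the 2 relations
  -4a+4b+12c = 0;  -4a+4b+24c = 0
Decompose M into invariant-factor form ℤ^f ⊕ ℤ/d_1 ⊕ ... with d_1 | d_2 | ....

Answer: M ≅ ℤ^2 ⊕ ℤ/4 ⊕ ℤ/12

Derivation:
rank_ℚ(R)=2; free=4−2=2
SNF(R) diag = [4, 12] → torsion [4, 12]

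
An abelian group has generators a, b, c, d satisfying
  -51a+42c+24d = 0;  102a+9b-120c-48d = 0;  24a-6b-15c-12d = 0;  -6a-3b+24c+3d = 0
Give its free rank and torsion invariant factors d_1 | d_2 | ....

rank_ℚ(R)=4; free=4−4=0
SNF(R) diag = [3, 3, 9, 9] → torsion [3, 3, 9, 9]

Answer: M ≅ ℤ/3 ⊕ ℤ/3 ⊕ ℤ/9 ⊕ ℤ/9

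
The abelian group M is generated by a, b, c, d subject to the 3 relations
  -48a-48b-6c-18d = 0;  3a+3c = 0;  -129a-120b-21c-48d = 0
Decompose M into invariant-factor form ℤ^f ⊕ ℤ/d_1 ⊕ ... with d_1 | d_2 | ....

Answer: M ≅ ℤ^1 ⊕ ℤ/3 ⊕ ℤ/6 ⊕ ℤ/12

Derivation:
rank_ℚ(R)=3; free=4−3=1
SNF(R) diag = [3, 6, 12] → torsion [3, 6, 12]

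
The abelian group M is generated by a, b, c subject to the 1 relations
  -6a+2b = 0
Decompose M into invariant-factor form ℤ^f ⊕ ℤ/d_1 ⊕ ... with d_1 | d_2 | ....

Answer: M ≅ ℤ^2 ⊕ ℤ/2

Derivation:
rank_ℚ(R)=1; free=3−1=2
SNF(R) diag = [2] → torsion [2]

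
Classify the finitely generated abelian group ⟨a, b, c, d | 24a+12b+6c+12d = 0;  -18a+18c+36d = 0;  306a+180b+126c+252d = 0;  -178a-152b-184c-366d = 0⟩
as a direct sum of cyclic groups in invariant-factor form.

rank_ℚ(R)=4; free=4−4=0
SNF(R) diag = [2, 6, 18, 36] → torsion [2, 6, 18, 36]

Answer: M ≅ ℤ/2 ⊕ ℤ/6 ⊕ ℤ/18 ⊕ ℤ/36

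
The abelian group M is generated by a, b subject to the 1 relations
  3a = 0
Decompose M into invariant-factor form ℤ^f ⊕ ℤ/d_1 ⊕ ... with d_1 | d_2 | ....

rank_ℚ(R)=1; free=2−1=1
SNF(R) diag = [3] → torsion [3]

Answer: M ≅ ℤ^1 ⊕ ℤ/3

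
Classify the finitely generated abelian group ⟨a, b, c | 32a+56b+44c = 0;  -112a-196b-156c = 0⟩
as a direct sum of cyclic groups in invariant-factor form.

Answer: M ≅ ℤ^1 ⊕ ℤ/4 ⊕ ℤ/4

Derivation:
rank_ℚ(R)=2; free=3−2=1
SNF(R) diag = [4, 4] → torsion [4, 4]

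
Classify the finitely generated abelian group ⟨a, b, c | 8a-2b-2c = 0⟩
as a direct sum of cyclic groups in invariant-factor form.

Answer: M ≅ ℤ^2 ⊕ ℤ/2

Derivation:
rank_ℚ(R)=1; free=3−1=2
SNF(R) diag = [2] → torsion [2]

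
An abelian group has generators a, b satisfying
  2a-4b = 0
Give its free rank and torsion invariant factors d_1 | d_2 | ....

Answer: M ≅ ℤ^1 ⊕ ℤ/2

Derivation:
rank_ℚ(R)=1; free=2−1=1
SNF(R) diag = [2] → torsion [2]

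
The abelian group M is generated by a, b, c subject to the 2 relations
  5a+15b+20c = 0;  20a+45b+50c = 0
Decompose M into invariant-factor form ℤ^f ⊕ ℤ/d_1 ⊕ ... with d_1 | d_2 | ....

rank_ℚ(R)=2; free=3−2=1
SNF(R) diag = [5, 15] → torsion [5, 15]

Answer: M ≅ ℤ^1 ⊕ ℤ/5 ⊕ ℤ/15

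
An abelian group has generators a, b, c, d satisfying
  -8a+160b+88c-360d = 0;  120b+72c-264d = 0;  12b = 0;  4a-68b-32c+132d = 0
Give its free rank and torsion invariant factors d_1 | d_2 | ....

Answer: M ≅ ℤ/4 ⊕ ℤ/12 ⊕ ℤ/24 ⊕ ℤ/24

Derivation:
rank_ℚ(R)=4; free=4−4=0
SNF(R) diag = [4, 12, 24, 24] → torsion [4, 12, 24, 24]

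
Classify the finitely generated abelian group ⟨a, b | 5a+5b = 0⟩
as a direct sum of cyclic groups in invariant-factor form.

rank_ℚ(R)=1; free=2−1=1
SNF(R) diag = [5] → torsion [5]

Answer: M ≅ ℤ^1 ⊕ ℤ/5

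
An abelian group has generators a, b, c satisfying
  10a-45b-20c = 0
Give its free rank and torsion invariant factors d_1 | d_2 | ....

rank_ℚ(R)=1; free=3−1=2
SNF(R) diag = [5] → torsion [5]

Answer: M ≅ ℤ^2 ⊕ ℤ/5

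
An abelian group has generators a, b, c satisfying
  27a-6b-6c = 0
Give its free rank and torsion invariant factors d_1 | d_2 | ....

Answer: M ≅ ℤ^2 ⊕ ℤ/3

Derivation:
rank_ℚ(R)=1; free=3−1=2
SNF(R) diag = [3] → torsion [3]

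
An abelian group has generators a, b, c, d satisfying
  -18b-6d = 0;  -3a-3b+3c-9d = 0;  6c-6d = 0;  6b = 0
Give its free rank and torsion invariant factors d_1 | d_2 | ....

rank_ℚ(R)=4; free=4−4=0
SNF(R) diag = [3, 6, 6, 6] → torsion [3, 6, 6, 6]

Answer: M ≅ ℤ/3 ⊕ ℤ/6 ⊕ ℤ/6 ⊕ ℤ/6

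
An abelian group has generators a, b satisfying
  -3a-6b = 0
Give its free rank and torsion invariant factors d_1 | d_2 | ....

Answer: M ≅ ℤ^1 ⊕ ℤ/3

Derivation:
rank_ℚ(R)=1; free=2−1=1
SNF(R) diag = [3] → torsion [3]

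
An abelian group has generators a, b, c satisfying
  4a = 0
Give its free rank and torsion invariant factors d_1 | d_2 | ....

rank_ℚ(R)=1; free=3−1=2
SNF(R) diag = [4] → torsion [4]

Answer: M ≅ ℤ^2 ⊕ ℤ/4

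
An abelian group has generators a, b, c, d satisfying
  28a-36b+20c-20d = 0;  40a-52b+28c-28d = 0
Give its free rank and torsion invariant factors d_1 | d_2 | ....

rank_ℚ(R)=2; free=4−2=2
SNF(R) diag = [4, 4] → torsion [4, 4]

Answer: M ≅ ℤ^2 ⊕ ℤ/4 ⊕ ℤ/4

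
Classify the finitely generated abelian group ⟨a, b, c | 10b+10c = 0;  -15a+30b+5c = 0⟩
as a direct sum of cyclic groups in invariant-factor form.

Answer: M ≅ ℤ^1 ⊕ ℤ/5 ⊕ ℤ/10

Derivation:
rank_ℚ(R)=2; free=3−2=1
SNF(R) diag = [5, 10] → torsion [5, 10]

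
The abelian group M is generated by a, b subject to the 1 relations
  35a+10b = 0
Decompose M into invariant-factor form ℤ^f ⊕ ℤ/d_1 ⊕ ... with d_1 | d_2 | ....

rank_ℚ(R)=1; free=2−1=1
SNF(R) diag = [5] → torsion [5]

Answer: M ≅ ℤ^1 ⊕ ℤ/5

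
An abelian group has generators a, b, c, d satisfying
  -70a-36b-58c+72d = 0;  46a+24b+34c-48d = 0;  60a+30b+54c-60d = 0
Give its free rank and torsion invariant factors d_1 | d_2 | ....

rank_ℚ(R)=3; free=4−3=1
SNF(R) diag = [2, 6, 12] → torsion [2, 6, 12]

Answer: M ≅ ℤ^1 ⊕ ℤ/2 ⊕ ℤ/6 ⊕ ℤ/12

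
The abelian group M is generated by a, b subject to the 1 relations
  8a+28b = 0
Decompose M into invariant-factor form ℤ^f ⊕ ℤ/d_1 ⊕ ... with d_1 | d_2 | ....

Answer: M ≅ ℤ^1 ⊕ ℤ/4

Derivation:
rank_ℚ(R)=1; free=2−1=1
SNF(R) diag = [4] → torsion [4]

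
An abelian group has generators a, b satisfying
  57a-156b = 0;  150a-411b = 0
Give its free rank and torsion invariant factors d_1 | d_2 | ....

rank_ℚ(R)=2; free=2−2=0
SNF(R) diag = [3, 9] → torsion [3, 9]

Answer: M ≅ ℤ/3 ⊕ ℤ/9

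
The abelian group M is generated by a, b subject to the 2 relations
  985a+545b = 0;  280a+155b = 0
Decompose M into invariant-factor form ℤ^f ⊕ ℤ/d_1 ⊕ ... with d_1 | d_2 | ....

Answer: M ≅ ℤ/5 ⊕ ℤ/15

Derivation:
rank_ℚ(R)=2; free=2−2=0
SNF(R) diag = [5, 15] → torsion [5, 15]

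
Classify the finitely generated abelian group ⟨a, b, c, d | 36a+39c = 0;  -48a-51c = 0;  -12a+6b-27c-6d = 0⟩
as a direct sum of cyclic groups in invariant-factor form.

rank_ℚ(R)=3; free=4−3=1
SNF(R) diag = [3, 6, 12] → torsion [3, 6, 12]

Answer: M ≅ ℤ^1 ⊕ ℤ/3 ⊕ ℤ/6 ⊕ ℤ/12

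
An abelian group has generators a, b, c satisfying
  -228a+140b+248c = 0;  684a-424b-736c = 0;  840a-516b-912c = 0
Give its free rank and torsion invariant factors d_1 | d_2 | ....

rank_ℚ(R)=3; free=3−3=0
SNF(R) diag = [4, 12, 24] → torsion [4, 12, 24]

Answer: M ≅ ℤ/4 ⊕ ℤ/12 ⊕ ℤ/24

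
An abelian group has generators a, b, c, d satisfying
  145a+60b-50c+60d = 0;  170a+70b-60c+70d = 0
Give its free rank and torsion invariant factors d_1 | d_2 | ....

rank_ℚ(R)=2; free=4−2=2
SNF(R) diag = [5, 10] → torsion [5, 10]

Answer: M ≅ ℤ^2 ⊕ ℤ/5 ⊕ ℤ/10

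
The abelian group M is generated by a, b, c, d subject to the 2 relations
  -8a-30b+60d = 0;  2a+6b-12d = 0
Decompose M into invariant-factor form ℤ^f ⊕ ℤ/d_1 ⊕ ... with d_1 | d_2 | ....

rank_ℚ(R)=2; free=4−2=2
SNF(R) diag = [2, 6] → torsion [2, 6]

Answer: M ≅ ℤ^2 ⊕ ℤ/2 ⊕ ℤ/6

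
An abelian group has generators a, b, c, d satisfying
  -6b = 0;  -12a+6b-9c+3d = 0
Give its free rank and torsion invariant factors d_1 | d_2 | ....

Answer: M ≅ ℤ^2 ⊕ ℤ/3 ⊕ ℤ/6

Derivation:
rank_ℚ(R)=2; free=4−2=2
SNF(R) diag = [3, 6] → torsion [3, 6]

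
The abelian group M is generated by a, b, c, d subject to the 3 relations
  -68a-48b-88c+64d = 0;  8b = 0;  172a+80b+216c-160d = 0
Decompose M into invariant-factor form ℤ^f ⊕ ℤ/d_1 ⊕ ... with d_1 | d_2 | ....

rank_ℚ(R)=3; free=4−3=1
SNF(R) diag = [4, 8, 16] → torsion [4, 8, 16]

Answer: M ≅ ℤ^1 ⊕ ℤ/4 ⊕ ℤ/8 ⊕ ℤ/16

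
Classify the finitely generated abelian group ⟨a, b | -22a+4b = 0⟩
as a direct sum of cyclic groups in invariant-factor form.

Answer: M ≅ ℤ^1 ⊕ ℤ/2

Derivation:
rank_ℚ(R)=1; free=2−1=1
SNF(R) diag = [2] → torsion [2]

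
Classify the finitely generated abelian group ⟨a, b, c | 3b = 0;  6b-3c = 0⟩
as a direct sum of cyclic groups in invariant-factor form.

Answer: M ≅ ℤ^1 ⊕ ℤ/3 ⊕ ℤ/3

Derivation:
rank_ℚ(R)=2; free=3−2=1
SNF(R) diag = [3, 3] → torsion [3, 3]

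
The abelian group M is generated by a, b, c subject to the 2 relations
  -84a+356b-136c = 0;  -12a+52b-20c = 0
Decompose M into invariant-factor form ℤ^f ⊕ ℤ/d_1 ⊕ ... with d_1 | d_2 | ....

rank_ℚ(R)=2; free=3−2=1
SNF(R) diag = [4, 12] → torsion [4, 12]

Answer: M ≅ ℤ^1 ⊕ ℤ/4 ⊕ ℤ/12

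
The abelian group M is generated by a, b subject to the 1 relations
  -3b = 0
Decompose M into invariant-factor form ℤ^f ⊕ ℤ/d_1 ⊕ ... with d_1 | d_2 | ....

rank_ℚ(R)=1; free=2−1=1
SNF(R) diag = [3] → torsion [3]

Answer: M ≅ ℤ^1 ⊕ ℤ/3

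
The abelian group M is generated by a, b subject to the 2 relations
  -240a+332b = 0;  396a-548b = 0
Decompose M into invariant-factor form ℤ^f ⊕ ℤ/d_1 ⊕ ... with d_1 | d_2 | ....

rank_ℚ(R)=2; free=2−2=0
SNF(R) diag = [4, 12] → torsion [4, 12]

Answer: M ≅ ℤ/4 ⊕ ℤ/12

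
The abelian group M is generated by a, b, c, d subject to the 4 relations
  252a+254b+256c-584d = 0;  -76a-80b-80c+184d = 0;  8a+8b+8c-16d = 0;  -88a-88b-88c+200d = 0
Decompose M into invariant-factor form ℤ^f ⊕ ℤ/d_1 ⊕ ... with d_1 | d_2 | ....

Answer: M ≅ ℤ/2 ⊕ ℤ/4 ⊕ ℤ/8 ⊕ ℤ/24

Derivation:
rank_ℚ(R)=4; free=4−4=0
SNF(R) diag = [2, 4, 8, 24] → torsion [2, 4, 8, 24]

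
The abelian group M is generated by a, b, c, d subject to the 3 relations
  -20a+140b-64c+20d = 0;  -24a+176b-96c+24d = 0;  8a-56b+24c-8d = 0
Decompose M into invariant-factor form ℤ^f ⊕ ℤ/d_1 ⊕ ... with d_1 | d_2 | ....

rank_ℚ(R)=3; free=4−3=1
SNF(R) diag = [4, 8, 8] → torsion [4, 8, 8]

Answer: M ≅ ℤ^1 ⊕ ℤ/4 ⊕ ℤ/8 ⊕ ℤ/8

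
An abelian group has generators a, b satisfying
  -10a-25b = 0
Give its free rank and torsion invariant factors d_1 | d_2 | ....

rank_ℚ(R)=1; free=2−1=1
SNF(R) diag = [5] → torsion [5]

Answer: M ≅ ℤ^1 ⊕ ℤ/5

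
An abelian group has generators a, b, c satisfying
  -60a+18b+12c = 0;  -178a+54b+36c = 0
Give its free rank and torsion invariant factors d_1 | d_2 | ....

rank_ℚ(R)=2; free=3−2=1
SNF(R) diag = [2, 6] → torsion [2, 6]

Answer: M ≅ ℤ^1 ⊕ ℤ/2 ⊕ ℤ/6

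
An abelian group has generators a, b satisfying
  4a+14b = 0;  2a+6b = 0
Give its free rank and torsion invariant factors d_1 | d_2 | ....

rank_ℚ(R)=2; free=2−2=0
SNF(R) diag = [2, 2] → torsion [2, 2]

Answer: M ≅ ℤ/2 ⊕ ℤ/2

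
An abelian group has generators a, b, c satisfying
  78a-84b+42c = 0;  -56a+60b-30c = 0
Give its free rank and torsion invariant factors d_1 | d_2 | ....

Answer: M ≅ ℤ^1 ⊕ ℤ/2 ⊕ ℤ/6

Derivation:
rank_ℚ(R)=2; free=3−2=1
SNF(R) diag = [2, 6] → torsion [2, 6]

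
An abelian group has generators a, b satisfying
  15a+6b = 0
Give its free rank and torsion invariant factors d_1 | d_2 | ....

rank_ℚ(R)=1; free=2−1=1
SNF(R) diag = [3] → torsion [3]

Answer: M ≅ ℤ^1 ⊕ ℤ/3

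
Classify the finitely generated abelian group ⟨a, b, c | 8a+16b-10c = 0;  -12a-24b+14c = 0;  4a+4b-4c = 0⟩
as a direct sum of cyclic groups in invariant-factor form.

rank_ℚ(R)=3; free=3−3=0
SNF(R) diag = [2, 4, 4] → torsion [2, 4, 4]

Answer: M ≅ ℤ/2 ⊕ ℤ/4 ⊕ ℤ/4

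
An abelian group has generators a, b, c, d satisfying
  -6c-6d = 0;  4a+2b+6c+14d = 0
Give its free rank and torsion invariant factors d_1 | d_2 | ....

Answer: M ≅ ℤ^2 ⊕ ℤ/2 ⊕ ℤ/6

Derivation:
rank_ℚ(R)=2; free=4−2=2
SNF(R) diag = [2, 6] → torsion [2, 6]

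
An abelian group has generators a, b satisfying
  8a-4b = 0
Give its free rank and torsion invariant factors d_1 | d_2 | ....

Answer: M ≅ ℤ^1 ⊕ ℤ/4

Derivation:
rank_ℚ(R)=1; free=2−1=1
SNF(R) diag = [4] → torsion [4]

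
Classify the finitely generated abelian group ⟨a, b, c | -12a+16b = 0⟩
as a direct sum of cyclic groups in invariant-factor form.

Answer: M ≅ ℤ^2 ⊕ ℤ/4

Derivation:
rank_ℚ(R)=1; free=3−1=2
SNF(R) diag = [4] → torsion [4]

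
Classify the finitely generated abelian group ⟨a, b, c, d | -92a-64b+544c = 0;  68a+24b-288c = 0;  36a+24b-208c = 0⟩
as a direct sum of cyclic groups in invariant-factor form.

Answer: M ≅ ℤ^1 ⊕ ℤ/4 ⊕ ℤ/8 ⊕ ℤ/16

Derivation:
rank_ℚ(R)=3; free=4−3=1
SNF(R) diag = [4, 8, 16] → torsion [4, 8, 16]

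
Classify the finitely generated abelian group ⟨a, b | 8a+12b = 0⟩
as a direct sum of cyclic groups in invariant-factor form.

Answer: M ≅ ℤ^1 ⊕ ℤ/4

Derivation:
rank_ℚ(R)=1; free=2−1=1
SNF(R) diag = [4] → torsion [4]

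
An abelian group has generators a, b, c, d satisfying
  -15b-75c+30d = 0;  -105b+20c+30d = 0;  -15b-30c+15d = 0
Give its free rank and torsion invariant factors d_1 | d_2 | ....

Answer: M ≅ ℤ^1 ⊕ ℤ/5 ⊕ ℤ/15 ⊕ ℤ/15

Derivation:
rank_ℚ(R)=3; free=4−3=1
SNF(R) diag = [5, 15, 15] → torsion [5, 15, 15]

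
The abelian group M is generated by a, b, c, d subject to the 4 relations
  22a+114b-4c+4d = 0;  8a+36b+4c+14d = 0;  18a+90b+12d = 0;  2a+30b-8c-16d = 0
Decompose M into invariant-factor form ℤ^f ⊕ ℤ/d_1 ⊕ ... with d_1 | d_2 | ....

Answer: M ≅ ℤ/2 ⊕ ℤ/6 ⊕ ℤ/12 ⊕ ℤ/12

Derivation:
rank_ℚ(R)=4; free=4−4=0
SNF(R) diag = [2, 6, 12, 12] → torsion [2, 6, 12, 12]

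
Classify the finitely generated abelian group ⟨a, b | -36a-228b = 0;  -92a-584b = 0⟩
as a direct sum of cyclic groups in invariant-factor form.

rank_ℚ(R)=2; free=2−2=0
SNF(R) diag = [4, 12] → torsion [4, 12]

Answer: M ≅ ℤ/4 ⊕ ℤ/12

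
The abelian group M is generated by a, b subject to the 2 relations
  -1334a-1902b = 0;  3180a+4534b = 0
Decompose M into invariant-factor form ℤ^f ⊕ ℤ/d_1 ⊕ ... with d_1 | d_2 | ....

rank_ℚ(R)=2; free=2−2=0
SNF(R) diag = [2, 2] → torsion [2, 2]

Answer: M ≅ ℤ/2 ⊕ ℤ/2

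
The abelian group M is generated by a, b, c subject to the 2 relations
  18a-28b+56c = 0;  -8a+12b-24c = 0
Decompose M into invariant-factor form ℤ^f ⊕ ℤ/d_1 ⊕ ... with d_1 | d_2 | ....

Answer: M ≅ ℤ^1 ⊕ ℤ/2 ⊕ ℤ/4

Derivation:
rank_ℚ(R)=2; free=3−2=1
SNF(R) diag = [2, 4] → torsion [2, 4]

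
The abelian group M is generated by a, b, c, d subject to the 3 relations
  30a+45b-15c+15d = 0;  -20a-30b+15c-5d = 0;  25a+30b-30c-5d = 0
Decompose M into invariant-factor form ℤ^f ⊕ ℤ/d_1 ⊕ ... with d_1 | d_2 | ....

rank_ℚ(R)=3; free=4−3=1
SNF(R) diag = [5, 15, 15] → torsion [5, 15, 15]

Answer: M ≅ ℤ^1 ⊕ ℤ/5 ⊕ ℤ/15 ⊕ ℤ/15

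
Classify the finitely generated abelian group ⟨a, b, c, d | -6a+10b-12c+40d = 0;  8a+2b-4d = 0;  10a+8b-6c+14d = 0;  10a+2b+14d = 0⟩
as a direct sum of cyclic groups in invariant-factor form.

Answer: M ≅ ℤ/2 ⊕ ℤ/2 ⊕ ℤ/6 ⊕ ℤ/18

Derivation:
rank_ℚ(R)=4; free=4−4=0
SNF(R) diag = [2, 2, 6, 18] → torsion [2, 2, 6, 18]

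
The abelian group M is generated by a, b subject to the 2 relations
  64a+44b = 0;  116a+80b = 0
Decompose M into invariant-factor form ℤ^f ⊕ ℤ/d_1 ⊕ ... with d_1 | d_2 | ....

Answer: M ≅ ℤ/4 ⊕ ℤ/4

Derivation:
rank_ℚ(R)=2; free=2−2=0
SNF(R) diag = [4, 4] → torsion [4, 4]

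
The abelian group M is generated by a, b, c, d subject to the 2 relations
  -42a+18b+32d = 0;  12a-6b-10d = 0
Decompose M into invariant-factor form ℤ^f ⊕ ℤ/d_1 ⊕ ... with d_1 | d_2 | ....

Answer: M ≅ ℤ^2 ⊕ ℤ/2 ⊕ ℤ/6

Derivation:
rank_ℚ(R)=2; free=4−2=2
SNF(R) diag = [2, 6] → torsion [2, 6]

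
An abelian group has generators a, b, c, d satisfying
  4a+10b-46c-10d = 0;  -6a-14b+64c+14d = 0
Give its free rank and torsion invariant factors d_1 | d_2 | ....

Answer: M ≅ ℤ^2 ⊕ ℤ/2 ⊕ ℤ/2

Derivation:
rank_ℚ(R)=2; free=4−2=2
SNF(R) diag = [2, 2] → torsion [2, 2]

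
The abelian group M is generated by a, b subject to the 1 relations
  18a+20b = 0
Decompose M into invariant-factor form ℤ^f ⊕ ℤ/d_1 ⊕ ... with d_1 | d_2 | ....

Answer: M ≅ ℤ^1 ⊕ ℤ/2

Derivation:
rank_ℚ(R)=1; free=2−1=1
SNF(R) diag = [2] → torsion [2]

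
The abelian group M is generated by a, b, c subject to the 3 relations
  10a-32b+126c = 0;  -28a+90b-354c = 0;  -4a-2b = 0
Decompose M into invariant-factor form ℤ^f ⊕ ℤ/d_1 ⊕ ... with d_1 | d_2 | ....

Answer: M ≅ ℤ/2 ⊕ ℤ/2 ⊕ ℤ/6

Derivation:
rank_ℚ(R)=3; free=3−3=0
SNF(R) diag = [2, 2, 6] → torsion [2, 2, 6]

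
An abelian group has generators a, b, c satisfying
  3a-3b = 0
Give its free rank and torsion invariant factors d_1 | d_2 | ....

rank_ℚ(R)=1; free=3−1=2
SNF(R) diag = [3] → torsion [3]

Answer: M ≅ ℤ^2 ⊕ ℤ/3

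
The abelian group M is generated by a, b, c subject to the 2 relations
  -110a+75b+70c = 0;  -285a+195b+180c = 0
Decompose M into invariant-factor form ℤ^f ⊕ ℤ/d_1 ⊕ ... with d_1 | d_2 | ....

rank_ℚ(R)=2; free=3−2=1
SNF(R) diag = [5, 15] → torsion [5, 15]

Answer: M ≅ ℤ^1 ⊕ ℤ/5 ⊕ ℤ/15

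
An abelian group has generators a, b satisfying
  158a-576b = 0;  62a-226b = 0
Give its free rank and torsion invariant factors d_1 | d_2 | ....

Answer: M ≅ ℤ/2 ⊕ ℤ/2

Derivation:
rank_ℚ(R)=2; free=2−2=0
SNF(R) diag = [2, 2] → torsion [2, 2]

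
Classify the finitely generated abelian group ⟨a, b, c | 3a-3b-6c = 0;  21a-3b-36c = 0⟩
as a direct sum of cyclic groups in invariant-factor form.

rank_ℚ(R)=2; free=3−2=1
SNF(R) diag = [3, 6] → torsion [3, 6]

Answer: M ≅ ℤ^1 ⊕ ℤ/3 ⊕ ℤ/6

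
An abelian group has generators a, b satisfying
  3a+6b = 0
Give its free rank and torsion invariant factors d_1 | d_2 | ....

rank_ℚ(R)=1; free=2−1=1
SNF(R) diag = [3] → torsion [3]

Answer: M ≅ ℤ^1 ⊕ ℤ/3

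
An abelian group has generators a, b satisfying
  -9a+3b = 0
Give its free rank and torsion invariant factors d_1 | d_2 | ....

rank_ℚ(R)=1; free=2−1=1
SNF(R) diag = [3] → torsion [3]

Answer: M ≅ ℤ^1 ⊕ ℤ/3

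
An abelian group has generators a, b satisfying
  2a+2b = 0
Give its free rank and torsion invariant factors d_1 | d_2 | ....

Answer: M ≅ ℤ^1 ⊕ ℤ/2

Derivation:
rank_ℚ(R)=1; free=2−1=1
SNF(R) diag = [2] → torsion [2]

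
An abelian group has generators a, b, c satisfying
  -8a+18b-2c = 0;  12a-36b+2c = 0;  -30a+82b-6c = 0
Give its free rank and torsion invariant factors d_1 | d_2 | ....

Answer: M ≅ ℤ/2 ⊕ ℤ/2 ⊕ ℤ/2

Derivation:
rank_ℚ(R)=3; free=3−3=0
SNF(R) diag = [2, 2, 2] → torsion [2, 2, 2]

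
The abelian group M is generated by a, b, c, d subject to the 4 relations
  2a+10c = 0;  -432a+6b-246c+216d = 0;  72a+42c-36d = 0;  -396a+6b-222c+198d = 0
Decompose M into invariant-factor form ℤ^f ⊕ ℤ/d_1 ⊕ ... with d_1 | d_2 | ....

Answer: M ≅ ℤ/2 ⊕ ℤ/6 ⊕ ℤ/6 ⊕ ℤ/18

Derivation:
rank_ℚ(R)=4; free=4−4=0
SNF(R) diag = [2, 6, 6, 18] → torsion [2, 6, 6, 18]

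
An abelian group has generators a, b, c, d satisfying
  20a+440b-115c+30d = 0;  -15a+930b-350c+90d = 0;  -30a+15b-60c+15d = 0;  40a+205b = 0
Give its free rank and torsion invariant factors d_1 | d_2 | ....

rank_ℚ(R)=4; free=4−4=0
SNF(R) diag = [5, 5, 15, 45] → torsion [5, 5, 15, 45]

Answer: M ≅ ℤ/5 ⊕ ℤ/5 ⊕ ℤ/15 ⊕ ℤ/45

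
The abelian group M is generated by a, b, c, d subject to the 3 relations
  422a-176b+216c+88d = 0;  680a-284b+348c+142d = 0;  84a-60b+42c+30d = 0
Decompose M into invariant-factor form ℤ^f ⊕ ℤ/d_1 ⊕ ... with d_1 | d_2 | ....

Answer: M ≅ ℤ^1 ⊕ ℤ/2 ⊕ ℤ/6 ⊕ ℤ/18

Derivation:
rank_ℚ(R)=3; free=4−3=1
SNF(R) diag = [2, 6, 18] → torsion [2, 6, 18]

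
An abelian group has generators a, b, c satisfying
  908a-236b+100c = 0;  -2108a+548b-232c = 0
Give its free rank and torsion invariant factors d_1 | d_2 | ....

rank_ℚ(R)=2; free=3−2=1
SNF(R) diag = [4, 12] → torsion [4, 12]

Answer: M ≅ ℤ^1 ⊕ ℤ/4 ⊕ ℤ/12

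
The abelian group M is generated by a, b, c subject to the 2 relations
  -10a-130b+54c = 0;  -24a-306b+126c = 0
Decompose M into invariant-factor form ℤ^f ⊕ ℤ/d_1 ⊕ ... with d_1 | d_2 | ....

Answer: M ≅ ℤ^1 ⊕ ℤ/2 ⊕ ℤ/6

Derivation:
rank_ℚ(R)=2; free=3−2=1
SNF(R) diag = [2, 6] → torsion [2, 6]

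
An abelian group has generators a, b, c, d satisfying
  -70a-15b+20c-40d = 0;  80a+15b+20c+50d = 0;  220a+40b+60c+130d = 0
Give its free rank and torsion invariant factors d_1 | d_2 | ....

Answer: M ≅ ℤ^1 ⊕ ℤ/5 ⊕ ℤ/10 ⊕ ℤ/30

Derivation:
rank_ℚ(R)=3; free=4−3=1
SNF(R) diag = [5, 10, 30] → torsion [5, 10, 30]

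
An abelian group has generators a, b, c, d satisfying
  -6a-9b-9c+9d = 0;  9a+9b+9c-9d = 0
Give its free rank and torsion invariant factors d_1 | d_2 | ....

rank_ℚ(R)=2; free=4−2=2
SNF(R) diag = [3, 9] → torsion [3, 9]

Answer: M ≅ ℤ^2 ⊕ ℤ/3 ⊕ ℤ/9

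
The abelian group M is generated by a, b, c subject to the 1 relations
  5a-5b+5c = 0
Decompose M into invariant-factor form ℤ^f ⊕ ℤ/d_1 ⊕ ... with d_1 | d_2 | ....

Answer: M ≅ ℤ^2 ⊕ ℤ/5

Derivation:
rank_ℚ(R)=1; free=3−1=2
SNF(R) diag = [5] → torsion [5]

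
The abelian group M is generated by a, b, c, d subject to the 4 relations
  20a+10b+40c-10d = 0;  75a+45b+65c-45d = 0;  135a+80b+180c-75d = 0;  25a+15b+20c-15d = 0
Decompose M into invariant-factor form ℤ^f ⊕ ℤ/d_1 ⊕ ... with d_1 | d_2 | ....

rank_ℚ(R)=4; free=4−4=0
SNF(R) diag = [5, 5, 5, 10] → torsion [5, 5, 5, 10]

Answer: M ≅ ℤ/5 ⊕ ℤ/5 ⊕ ℤ/5 ⊕ ℤ/10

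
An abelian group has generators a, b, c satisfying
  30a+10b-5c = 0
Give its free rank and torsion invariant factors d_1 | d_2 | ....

Answer: M ≅ ℤ^2 ⊕ ℤ/5

Derivation:
rank_ℚ(R)=1; free=3−1=2
SNF(R) diag = [5] → torsion [5]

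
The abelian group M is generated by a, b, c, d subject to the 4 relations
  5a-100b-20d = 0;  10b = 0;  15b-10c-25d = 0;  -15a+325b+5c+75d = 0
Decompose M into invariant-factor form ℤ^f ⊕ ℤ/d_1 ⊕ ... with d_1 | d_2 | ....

Answer: M ≅ ℤ/5 ⊕ ℤ/5 ⊕ ℤ/5 ⊕ ℤ/10

Derivation:
rank_ℚ(R)=4; free=4−4=0
SNF(R) diag = [5, 5, 5, 10] → torsion [5, 5, 5, 10]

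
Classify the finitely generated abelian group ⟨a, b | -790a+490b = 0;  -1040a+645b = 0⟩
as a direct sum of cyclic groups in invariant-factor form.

rank_ℚ(R)=2; free=2−2=0
SNF(R) diag = [5, 10] → torsion [5, 10]

Answer: M ≅ ℤ/5 ⊕ ℤ/10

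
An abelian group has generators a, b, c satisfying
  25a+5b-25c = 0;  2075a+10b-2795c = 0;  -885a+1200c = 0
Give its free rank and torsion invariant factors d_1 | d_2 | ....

rank_ℚ(R)=3; free=3−3=0
SNF(R) diag = [5, 15, 45] → torsion [5, 15, 45]

Answer: M ≅ ℤ/5 ⊕ ℤ/15 ⊕ ℤ/45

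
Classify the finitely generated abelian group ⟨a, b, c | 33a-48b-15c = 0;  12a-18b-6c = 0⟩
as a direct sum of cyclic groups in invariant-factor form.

Answer: M ≅ ℤ^1 ⊕ ℤ/3 ⊕ ℤ/6

Derivation:
rank_ℚ(R)=2; free=3−2=1
SNF(R) diag = [3, 6] → torsion [3, 6]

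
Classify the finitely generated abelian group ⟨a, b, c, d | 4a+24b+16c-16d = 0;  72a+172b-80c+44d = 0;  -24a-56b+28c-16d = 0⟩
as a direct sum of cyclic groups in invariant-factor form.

Answer: M ≅ ℤ^1 ⊕ ℤ/4 ⊕ ℤ/4 ⊕ ℤ/12

Derivation:
rank_ℚ(R)=3; free=4−3=1
SNF(R) diag = [4, 4, 12] → torsion [4, 4, 12]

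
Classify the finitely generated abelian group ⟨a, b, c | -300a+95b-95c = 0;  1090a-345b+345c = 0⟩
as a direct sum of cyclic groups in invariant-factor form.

rank_ℚ(R)=2; free=3−2=1
SNF(R) diag = [5, 10] → torsion [5, 10]

Answer: M ≅ ℤ^1 ⊕ ℤ/5 ⊕ ℤ/10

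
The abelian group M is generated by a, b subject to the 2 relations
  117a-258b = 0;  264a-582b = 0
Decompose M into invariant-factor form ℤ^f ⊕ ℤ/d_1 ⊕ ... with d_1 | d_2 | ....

rank_ℚ(R)=2; free=2−2=0
SNF(R) diag = [3, 6] → torsion [3, 6]

Answer: M ≅ ℤ/3 ⊕ ℤ/6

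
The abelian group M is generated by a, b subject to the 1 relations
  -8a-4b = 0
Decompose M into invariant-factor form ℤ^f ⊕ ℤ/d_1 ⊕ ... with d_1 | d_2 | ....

rank_ℚ(R)=1; free=2−1=1
SNF(R) diag = [4] → torsion [4]

Answer: M ≅ ℤ^1 ⊕ ℤ/4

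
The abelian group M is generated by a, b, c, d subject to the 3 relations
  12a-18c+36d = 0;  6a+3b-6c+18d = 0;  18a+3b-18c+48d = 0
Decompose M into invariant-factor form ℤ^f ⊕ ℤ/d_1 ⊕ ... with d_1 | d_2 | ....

rank_ℚ(R)=3; free=4−3=1
SNF(R) diag = [3, 6, 6] → torsion [3, 6, 6]

Answer: M ≅ ℤ^1 ⊕ ℤ/3 ⊕ ℤ/6 ⊕ ℤ/6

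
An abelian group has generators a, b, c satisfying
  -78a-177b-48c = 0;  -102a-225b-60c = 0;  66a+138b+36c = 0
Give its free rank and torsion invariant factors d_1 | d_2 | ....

rank_ℚ(R)=3; free=3−3=0
SNF(R) diag = [3, 6, 12] → torsion [3, 6, 12]

Answer: M ≅ ℤ/3 ⊕ ℤ/6 ⊕ ℤ/12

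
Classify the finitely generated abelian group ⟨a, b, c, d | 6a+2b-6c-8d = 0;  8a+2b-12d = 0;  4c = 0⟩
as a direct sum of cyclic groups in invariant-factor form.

Answer: M ≅ ℤ^1 ⊕ ℤ/2 ⊕ ℤ/2 ⊕ ℤ/4

Derivation:
rank_ℚ(R)=3; free=4−3=1
SNF(R) diag = [2, 2, 4] → torsion [2, 2, 4]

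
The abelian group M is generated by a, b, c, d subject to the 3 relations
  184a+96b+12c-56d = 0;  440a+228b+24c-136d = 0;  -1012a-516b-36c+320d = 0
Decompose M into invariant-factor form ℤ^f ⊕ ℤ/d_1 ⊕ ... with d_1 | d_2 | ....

Answer: M ≅ ℤ^1 ⊕ ℤ/4 ⊕ ℤ/12 ⊕ ℤ/12

Derivation:
rank_ℚ(R)=3; free=4−3=1
SNF(R) diag = [4, 12, 12] → torsion [4, 12, 12]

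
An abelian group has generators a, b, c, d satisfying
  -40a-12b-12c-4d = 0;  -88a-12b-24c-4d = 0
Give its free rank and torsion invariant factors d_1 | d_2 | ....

Answer: M ≅ ℤ^2 ⊕ ℤ/4 ⊕ ℤ/12

Derivation:
rank_ℚ(R)=2; free=4−2=2
SNF(R) diag = [4, 12] → torsion [4, 12]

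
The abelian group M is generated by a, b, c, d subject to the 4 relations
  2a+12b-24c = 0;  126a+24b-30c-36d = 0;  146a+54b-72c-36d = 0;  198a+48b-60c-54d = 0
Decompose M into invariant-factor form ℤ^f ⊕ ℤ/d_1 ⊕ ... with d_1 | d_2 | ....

rank_ℚ(R)=4; free=4−4=0
SNF(R) diag = [2, 6, 18, 18] → torsion [2, 6, 18, 18]

Answer: M ≅ ℤ/2 ⊕ ℤ/6 ⊕ ℤ/18 ⊕ ℤ/18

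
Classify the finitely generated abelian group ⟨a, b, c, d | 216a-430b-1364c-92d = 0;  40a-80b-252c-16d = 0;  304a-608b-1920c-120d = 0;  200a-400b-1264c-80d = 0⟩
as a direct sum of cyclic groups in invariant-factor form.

Answer: M ≅ ℤ/2 ⊕ ℤ/4 ⊕ ℤ/8 ⊕ ℤ/8

Derivation:
rank_ℚ(R)=4; free=4−4=0
SNF(R) diag = [2, 4, 8, 8] → torsion [2, 4, 8, 8]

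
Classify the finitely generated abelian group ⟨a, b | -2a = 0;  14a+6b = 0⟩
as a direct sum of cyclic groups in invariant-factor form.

Answer: M ≅ ℤ/2 ⊕ ℤ/6

Derivation:
rank_ℚ(R)=2; free=2−2=0
SNF(R) diag = [2, 6] → torsion [2, 6]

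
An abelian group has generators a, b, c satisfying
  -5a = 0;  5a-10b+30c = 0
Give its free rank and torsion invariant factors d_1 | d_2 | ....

rank_ℚ(R)=2; free=3−2=1
SNF(R) diag = [5, 10] → torsion [5, 10]

Answer: M ≅ ℤ^1 ⊕ ℤ/5 ⊕ ℤ/10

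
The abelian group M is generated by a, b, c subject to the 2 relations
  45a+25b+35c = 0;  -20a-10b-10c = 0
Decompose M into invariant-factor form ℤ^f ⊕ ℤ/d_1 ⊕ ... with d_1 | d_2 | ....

rank_ℚ(R)=2; free=3−2=1
SNF(R) diag = [5, 10] → torsion [5, 10]

Answer: M ≅ ℤ^1 ⊕ ℤ/5 ⊕ ℤ/10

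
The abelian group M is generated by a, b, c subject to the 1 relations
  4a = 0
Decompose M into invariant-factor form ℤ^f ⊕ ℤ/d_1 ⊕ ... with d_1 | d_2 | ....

rank_ℚ(R)=1; free=3−1=2
SNF(R) diag = [4] → torsion [4]

Answer: M ≅ ℤ^2 ⊕ ℤ/4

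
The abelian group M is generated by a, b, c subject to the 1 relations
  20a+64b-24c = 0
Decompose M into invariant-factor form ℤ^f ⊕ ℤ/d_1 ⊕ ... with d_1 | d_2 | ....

rank_ℚ(R)=1; free=3−1=2
SNF(R) diag = [4] → torsion [4]

Answer: M ≅ ℤ^2 ⊕ ℤ/4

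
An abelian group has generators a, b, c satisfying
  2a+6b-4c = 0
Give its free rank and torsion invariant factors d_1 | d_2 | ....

Answer: M ≅ ℤ^2 ⊕ ℤ/2

Derivation:
rank_ℚ(R)=1; free=3−1=2
SNF(R) diag = [2] → torsion [2]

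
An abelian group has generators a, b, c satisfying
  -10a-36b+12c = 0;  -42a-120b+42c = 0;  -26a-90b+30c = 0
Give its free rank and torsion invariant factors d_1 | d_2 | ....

rank_ℚ(R)=3; free=3−3=0
SNF(R) diag = [2, 6, 6] → torsion [2, 6, 6]

Answer: M ≅ ℤ/2 ⊕ ℤ/6 ⊕ ℤ/6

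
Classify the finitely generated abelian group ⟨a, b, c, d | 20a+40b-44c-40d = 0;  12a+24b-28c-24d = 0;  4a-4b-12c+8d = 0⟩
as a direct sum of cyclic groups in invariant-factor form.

Answer: M ≅ ℤ^1 ⊕ ℤ/4 ⊕ ℤ/4 ⊕ ℤ/8

Derivation:
rank_ℚ(R)=3; free=4−3=1
SNF(R) diag = [4, 4, 8] → torsion [4, 4, 8]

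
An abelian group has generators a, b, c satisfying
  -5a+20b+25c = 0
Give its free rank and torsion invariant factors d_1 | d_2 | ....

rank_ℚ(R)=1; free=3−1=2
SNF(R) diag = [5] → torsion [5]

Answer: M ≅ ℤ^2 ⊕ ℤ/5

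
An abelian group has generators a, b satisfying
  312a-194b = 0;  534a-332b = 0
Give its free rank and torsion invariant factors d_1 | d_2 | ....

rank_ℚ(R)=2; free=2−2=0
SNF(R) diag = [2, 6] → torsion [2, 6]

Answer: M ≅ ℤ/2 ⊕ ℤ/6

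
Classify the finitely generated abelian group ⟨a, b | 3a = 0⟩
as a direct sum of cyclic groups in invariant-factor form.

Answer: M ≅ ℤ^1 ⊕ ℤ/3

Derivation:
rank_ℚ(R)=1; free=2−1=1
SNF(R) diag = [3] → torsion [3]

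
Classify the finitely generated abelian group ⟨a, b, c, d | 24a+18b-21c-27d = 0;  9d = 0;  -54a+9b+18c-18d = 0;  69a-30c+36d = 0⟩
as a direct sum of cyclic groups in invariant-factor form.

Answer: M ≅ ℤ/3 ⊕ ℤ/9 ⊕ ℤ/9 ⊕ ℤ/9

Derivation:
rank_ℚ(R)=4; free=4−4=0
SNF(R) diag = [3, 9, 9, 9] → torsion [3, 9, 9, 9]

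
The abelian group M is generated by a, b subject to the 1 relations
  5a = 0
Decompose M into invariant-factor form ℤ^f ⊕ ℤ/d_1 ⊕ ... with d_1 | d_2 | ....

Answer: M ≅ ℤ^1 ⊕ ℤ/5

Derivation:
rank_ℚ(R)=1; free=2−1=1
SNF(R) diag = [5] → torsion [5]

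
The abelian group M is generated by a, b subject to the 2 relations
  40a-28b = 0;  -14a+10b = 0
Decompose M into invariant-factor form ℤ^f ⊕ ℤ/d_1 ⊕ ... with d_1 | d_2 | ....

rank_ℚ(R)=2; free=2−2=0
SNF(R) diag = [2, 4] → torsion [2, 4]

Answer: M ≅ ℤ/2 ⊕ ℤ/4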